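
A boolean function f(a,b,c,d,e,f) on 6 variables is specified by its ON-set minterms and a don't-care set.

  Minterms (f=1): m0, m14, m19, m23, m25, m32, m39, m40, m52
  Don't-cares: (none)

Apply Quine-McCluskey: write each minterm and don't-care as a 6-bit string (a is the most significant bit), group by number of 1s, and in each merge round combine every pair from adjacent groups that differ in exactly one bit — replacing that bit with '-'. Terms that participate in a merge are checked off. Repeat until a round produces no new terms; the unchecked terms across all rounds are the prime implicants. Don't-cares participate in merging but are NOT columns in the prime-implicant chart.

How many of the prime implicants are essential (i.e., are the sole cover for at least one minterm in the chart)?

7

[col 0] 000000*, 001110, 010011*, 010111*, 011001, 100000*, 100111, 101000*, 110100
[col 1] -00000, 010-11, 10-000
Prime implicants: -00000, 001110, 010-11, 011001, 10-000, 100111, 110100
PI chart (minterm → PIs covering it):
  0 | -00000  (sole → essential)
  14 | 001110  (sole → essential)
  19 | 010-11  (sole → essential)
  23 | 010-11  (sole → essential)
  25 | 011001  (sole → essential)
  32 | -00000,10-000
  39 | 100111  (sole → essential)
  40 | 10-000  (sole → essential)
  52 | 110100  (sole → essential)
Essential prime implicants: -00000, 001110, 010-11, 011001, 10-000, 100111, 110100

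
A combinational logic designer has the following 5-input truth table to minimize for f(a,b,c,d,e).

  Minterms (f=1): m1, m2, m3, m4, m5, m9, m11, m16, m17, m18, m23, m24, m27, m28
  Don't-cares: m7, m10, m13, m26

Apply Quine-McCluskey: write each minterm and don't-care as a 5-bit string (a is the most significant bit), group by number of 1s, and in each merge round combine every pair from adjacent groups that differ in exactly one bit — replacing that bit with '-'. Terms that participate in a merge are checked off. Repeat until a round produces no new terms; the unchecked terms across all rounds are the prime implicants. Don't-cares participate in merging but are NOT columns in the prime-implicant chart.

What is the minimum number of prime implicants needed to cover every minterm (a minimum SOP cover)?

Round 0: 00001✓ 00010✓ 00011✓ 00100✓ 00101✓ 00111✓ 01001✓ 01010✓ 01011✓ 01101✓ 10000✓ 10001✓ 10010✓ 10111✓ 11000✓ 11010✓ 11011✓ 11100✓
Round 1: -0001 -0010✓ -0111 -1010✓ -1011✓ 0-001✓ 0-010✓ 0-011✓ 0-101✓ 00-01✓ 00-11✓ 000-1✓ 0001-✓ 001-1✓ 0010- 01-01✓ 010-1✓ 0101-✓ 1-000✓ 1-010✓ 100-0✓ 1000- 11-00 110-0✓ 1101-✓
Round 2: --010 -101- 0--01 0-0-1 0-01- 00--1 1-0-0
PIs = {--010, -0001, -0111, -101-, 0--01, 0-0-1, 0-01-, 00--1, 0010-, 1-0-0, 1000-, 11-00}
Coverage chart:
  m1: -0001,0--01,0-0-1,00--1
  m2: --010,0-01-
  m3: 0-0-1,0-01-,00--1
  m4: 0010- ←essential
  m5: 0--01,00--1,0010-
  m9: 0--01,0-0-1
  m11: -101-,0-0-1,0-01-
  m16: 1-0-0,1000-
  m17: -0001,1000-
  m18: --010,1-0-0
  m23: -0111 ←essential
  m24: 1-0-0,11-00
  m27: -101- ←essential
  m28: 11-00 ←essential
Essential: -0111, -101-, 0010-, 11-00
Petrick residual → --010, 0-0-1, 1000-
Min cover (7 terms): c'de' + b'cde + bc'd + a'c'e + a'b'cd' + ab'c'd' + abd'e'

7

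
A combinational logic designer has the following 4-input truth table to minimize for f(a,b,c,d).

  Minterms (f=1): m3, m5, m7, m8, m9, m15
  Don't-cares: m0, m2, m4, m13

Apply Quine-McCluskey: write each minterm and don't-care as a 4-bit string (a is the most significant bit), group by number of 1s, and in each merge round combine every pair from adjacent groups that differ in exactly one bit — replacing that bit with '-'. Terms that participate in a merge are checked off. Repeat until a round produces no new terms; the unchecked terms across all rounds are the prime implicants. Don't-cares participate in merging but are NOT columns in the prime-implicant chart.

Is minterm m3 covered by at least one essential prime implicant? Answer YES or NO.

NO

Round 0: 0000✓ 0010✓ 0011✓ 0100✓ 0101✓ 0111✓ 1000✓ 1001✓ 1101✓ 1111✓
Round 1: -000 -101✓ -111✓ 0-00 0-11 00-0 001- 01-1✓ 010- 1-01 100- 11-1✓
Round 2: -1-1
PIs = {-000, -1-1, 0-00, 0-11, 00-0, 001-, 010-, 1-01, 100-}
Coverage chart:
  m3: 0-11,001-
  m5: -1-1,010-
  m7: -1-1,0-11
  m8: -000,100-
  m9: 1-01,100-
  m15: -1-1 ←essential
Essential: -1-1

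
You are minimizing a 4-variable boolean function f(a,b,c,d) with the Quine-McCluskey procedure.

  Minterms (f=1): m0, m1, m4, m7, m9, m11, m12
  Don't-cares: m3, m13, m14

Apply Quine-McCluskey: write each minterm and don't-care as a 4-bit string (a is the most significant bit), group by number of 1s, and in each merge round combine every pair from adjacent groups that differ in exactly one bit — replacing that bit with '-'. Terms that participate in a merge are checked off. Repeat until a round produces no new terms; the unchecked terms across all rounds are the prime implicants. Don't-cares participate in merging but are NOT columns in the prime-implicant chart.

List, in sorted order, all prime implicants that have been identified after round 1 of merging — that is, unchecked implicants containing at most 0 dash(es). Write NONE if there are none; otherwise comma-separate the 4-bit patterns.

[col 0] 0000*, 0001*, 0011*, 0100*, 0111*, 1001*, 1011*, 1100*, 1101*, 1110*
[col 1] -001*, -011*, -100, 0-00, 0-11, 00-1*, 000-, 1-01, 10-1*, 11-0, 110-
[col 2] -0-1
Prime implicants: -0-1, -100, 0-00, 0-11, 000-, 1-01, 11-0, 110-

NONE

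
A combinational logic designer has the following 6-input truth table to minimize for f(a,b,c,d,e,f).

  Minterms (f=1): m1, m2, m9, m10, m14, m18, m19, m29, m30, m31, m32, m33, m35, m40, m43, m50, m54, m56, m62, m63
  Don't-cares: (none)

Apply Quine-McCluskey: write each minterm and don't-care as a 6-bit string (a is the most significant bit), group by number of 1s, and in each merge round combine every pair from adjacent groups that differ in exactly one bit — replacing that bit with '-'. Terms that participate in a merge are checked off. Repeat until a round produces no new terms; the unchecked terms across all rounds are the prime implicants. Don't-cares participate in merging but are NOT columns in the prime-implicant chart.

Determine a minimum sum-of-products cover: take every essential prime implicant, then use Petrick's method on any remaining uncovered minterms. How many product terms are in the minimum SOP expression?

[col 0] 000001*, 000010*, 001001*, 001010*, 001110*, 010010*, 010011*, 011101*, 011110*, 011111*, 100000*, 100001*, 100011*, 101000*, 101011*, 110010*, 110110*, 111000*, 111110*, 111111*
[col 1] -00001, -10010, -11110*, -11111*, 0-0010, 0-1110, 00-001, 00-010, 001-10, 01001-, 0111-1, 01111-*, 1-1000, 10-000, 10-011, 1000-1, 10000-, 11-110, 110-10, 11111-*
[col 2] -1111-
Prime implicants: -00001, -10010, -1111-, 0-0010, 0-1110, 00-001, 00-010, 001-10, 01001-, 0111-1, 1-1000, 10-000, 10-011, 1000-1, 10000-, 11-110, 110-10
PI chart (minterm → PIs covering it):
  1 | -00001,00-001
  2 | 0-0010,00-010
  9 | 00-001  (sole → essential)
  10 | 00-010,001-10
  14 | 0-1110,001-10
  18 | -10010,0-0010,01001-
  19 | 01001-  (sole → essential)
  29 | 0111-1  (sole → essential)
  30 | -1111-,0-1110
  31 | -1111-,0111-1
  32 | 10-000,10000-
  33 | -00001,1000-1,10000-
  35 | 10-011,1000-1
  40 | 1-1000,10-000
  43 | 10-011  (sole → essential)
  50 | -10010,110-10
  54 | 11-110,110-10
  56 | 1-1000  (sole → essential)
  62 | -1111-,11-110
  63 | -1111-  (sole → essential)
Essential prime implicants: -1111-, 00-001, 01001-, 0111-1, 1-1000, 10-011
Petrick residual → 0-0010, 001-10, 10000-, 110-10
Minimum SOP uses 10 PIs: bcde + a'c'd'ef' + a'b'd'e'f + a'b'cef' + a'bc'd'e + a'bcdf + acd'e'f' + ab'd'ef + ab'c'd'e' + abc'ef'

10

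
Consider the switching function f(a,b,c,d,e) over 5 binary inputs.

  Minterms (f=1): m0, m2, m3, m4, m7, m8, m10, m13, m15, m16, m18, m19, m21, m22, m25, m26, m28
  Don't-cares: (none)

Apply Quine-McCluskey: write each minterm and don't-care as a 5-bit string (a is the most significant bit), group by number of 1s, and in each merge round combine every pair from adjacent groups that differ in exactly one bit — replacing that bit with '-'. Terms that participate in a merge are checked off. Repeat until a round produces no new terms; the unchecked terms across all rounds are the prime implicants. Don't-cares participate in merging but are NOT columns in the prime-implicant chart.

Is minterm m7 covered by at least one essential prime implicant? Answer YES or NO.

[col 0] 00000*, 00010*, 00011*, 00100*, 00111*, 01000*, 01010*, 01101*, 01111*, 10000*, 10010*, 10011*, 10101, 10110*, 11001, 11010*, 11100
[col 1] -0000*, -0010*, -0011*, -1010*, 0-000*, 0-010*, 0-111, 00-00, 00-11, 000-0*, 0001-*, 010-0*, 011-1, 1-010*, 10-10, 100-0*, 1001-*
[col 2] --010, -00-0, -001-, 0-0-0
Prime implicants: --010, -00-0, -001-, 0-0-0, 0-111, 00-00, 00-11, 011-1, 10-10, 10101, 11001, 11100
PI chart (minterm → PIs covering it):
  0 | -00-0,0-0-0,00-00
  2 | --010,-00-0,-001-,0-0-0
  3 | -001-,00-11
  4 | 00-00  (sole → essential)
  7 | 0-111,00-11
  8 | 0-0-0  (sole → essential)
  10 | --010,0-0-0
  13 | 011-1  (sole → essential)
  15 | 0-111,011-1
  16 | -00-0  (sole → essential)
  18 | --010,-00-0,-001-,10-10
  19 | -001-  (sole → essential)
  21 | 10101  (sole → essential)
  22 | 10-10  (sole → essential)
  25 | 11001  (sole → essential)
  26 | --010  (sole → essential)
  28 | 11100  (sole → essential)
Essential prime implicants: --010, -00-0, -001-, 0-0-0, 00-00, 011-1, 10-10, 10101, 11001, 11100

NO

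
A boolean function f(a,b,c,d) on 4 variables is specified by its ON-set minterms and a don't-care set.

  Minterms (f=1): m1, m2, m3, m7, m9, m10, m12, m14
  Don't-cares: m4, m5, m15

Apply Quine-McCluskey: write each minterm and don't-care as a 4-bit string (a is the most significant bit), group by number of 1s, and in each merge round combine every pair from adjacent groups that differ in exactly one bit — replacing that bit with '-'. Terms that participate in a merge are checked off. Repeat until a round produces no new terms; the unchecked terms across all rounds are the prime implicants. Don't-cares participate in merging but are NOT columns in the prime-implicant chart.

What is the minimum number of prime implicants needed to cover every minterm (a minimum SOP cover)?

4

Round 0: 0001✓ 0010✓ 0011✓ 0100✓ 0101✓ 0111✓ 1001✓ 1010✓ 1100✓ 1110✓ 1111✓
Round 1: -001 -010 -100 -111 0-01✓ 0-11✓ 00-1✓ 001- 01-1✓ 010- 1-10 11-0 111-
Round 2: 0--1
PIs = {-001, -010, -100, -111, 0--1, 001-, 010-, 1-10, 11-0, 111-}
Coverage chart:
  m1: -001,0--1
  m2: -010,001-
  m3: 0--1,001-
  m7: -111,0--1
  m9: -001 ←essential
  m10: -010,1-10
  m12: -100,11-0
  m14: 1-10,11-0,111-
Essential: -001
Petrick residual → -010, 0--1, 11-0
Min cover (4 terms): b'c'd + b'cd' + a'd + abd'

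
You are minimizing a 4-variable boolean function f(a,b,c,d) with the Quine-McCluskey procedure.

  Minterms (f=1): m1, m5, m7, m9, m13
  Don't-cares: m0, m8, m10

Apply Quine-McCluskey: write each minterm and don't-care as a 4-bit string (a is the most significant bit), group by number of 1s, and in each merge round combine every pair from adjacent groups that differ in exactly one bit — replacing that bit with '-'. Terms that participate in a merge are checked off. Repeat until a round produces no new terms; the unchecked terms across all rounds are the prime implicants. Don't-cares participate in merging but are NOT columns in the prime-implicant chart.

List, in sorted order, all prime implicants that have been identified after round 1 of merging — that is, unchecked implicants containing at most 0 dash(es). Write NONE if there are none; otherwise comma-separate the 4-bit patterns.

NONE

[col 0] 0000*, 0001*, 0101*, 0111*, 1000*, 1001*, 1010*, 1101*
[col 1] -000*, -001*, -101*, 0-01*, 000-*, 01-1, 1-01*, 10-0, 100-*
[col 2] --01, -00-
Prime implicants: --01, -00-, 01-1, 10-0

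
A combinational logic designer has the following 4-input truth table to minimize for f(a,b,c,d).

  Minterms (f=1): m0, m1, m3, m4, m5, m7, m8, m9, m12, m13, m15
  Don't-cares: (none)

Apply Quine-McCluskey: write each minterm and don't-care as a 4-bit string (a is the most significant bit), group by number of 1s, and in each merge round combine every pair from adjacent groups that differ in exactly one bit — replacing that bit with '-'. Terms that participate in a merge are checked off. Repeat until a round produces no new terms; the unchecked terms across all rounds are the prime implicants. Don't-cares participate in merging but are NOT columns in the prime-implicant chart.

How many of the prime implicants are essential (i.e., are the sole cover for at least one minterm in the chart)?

3

Round 0: 0000✓ 0001✓ 0011✓ 0100✓ 0101✓ 0111✓ 1000✓ 1001✓ 1100✓ 1101✓ 1111✓
Round 1: -000✓ -001✓ -100✓ -101✓ -111✓ 0-00✓ 0-01✓ 0-11✓ 00-1✓ 000-✓ 01-1✓ 010-✓ 1-00✓ 1-01✓ 100-✓ 11-1✓ 110-✓
Round 2: --00✓ --01✓ -00-✓ -1-1 -10-✓ 0--1 0-0-✓ 1-0-✓
Round 3: --0-
PIs = {--0-, -1-1, 0--1}
Coverage chart:
  m0: --0- ←essential
  m1: --0-,0--1
  m3: 0--1 ←essential
  m4: --0- ←essential
  m5: --0-,-1-1,0--1
  m7: -1-1,0--1
  m8: --0- ←essential
  m9: --0- ←essential
  m12: --0- ←essential
  m13: --0-,-1-1
  m15: -1-1 ←essential
Essential: --0-, -1-1, 0--1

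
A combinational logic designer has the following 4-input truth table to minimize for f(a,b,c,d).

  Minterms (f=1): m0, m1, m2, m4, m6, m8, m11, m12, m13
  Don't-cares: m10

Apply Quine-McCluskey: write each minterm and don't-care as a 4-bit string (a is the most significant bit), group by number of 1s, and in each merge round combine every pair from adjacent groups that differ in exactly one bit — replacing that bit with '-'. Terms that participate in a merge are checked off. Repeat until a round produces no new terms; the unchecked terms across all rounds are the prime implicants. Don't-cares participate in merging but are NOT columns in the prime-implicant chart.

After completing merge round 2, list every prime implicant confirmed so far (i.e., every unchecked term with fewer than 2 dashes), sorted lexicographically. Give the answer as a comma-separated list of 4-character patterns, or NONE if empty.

000-, 101-, 110-

[col 0] 0000*, 0001*, 0010*, 0100*, 0110*, 1000*, 1010*, 1011*, 1100*, 1101*
[col 1] -000*, -010*, -100*, 0-00*, 0-10*, 00-0*, 000-, 01-0*, 1-00*, 10-0*, 101-, 110-
[col 2] --00, -0-0, 0--0
Prime implicants: --00, -0-0, 0--0, 000-, 101-, 110-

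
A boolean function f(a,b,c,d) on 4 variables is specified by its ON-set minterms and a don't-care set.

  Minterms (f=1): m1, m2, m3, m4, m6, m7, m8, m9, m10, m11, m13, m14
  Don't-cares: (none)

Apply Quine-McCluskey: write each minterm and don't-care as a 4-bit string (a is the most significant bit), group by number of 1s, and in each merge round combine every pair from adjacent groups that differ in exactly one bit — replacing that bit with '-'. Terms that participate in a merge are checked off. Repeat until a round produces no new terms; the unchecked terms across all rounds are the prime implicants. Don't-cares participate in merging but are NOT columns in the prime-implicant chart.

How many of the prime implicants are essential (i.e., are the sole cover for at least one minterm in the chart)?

6

[col 0] 0001*, 0010*, 0011*, 0100*, 0110*, 0111*, 1000*, 1001*, 1010*, 1011*, 1101*, 1110*
[col 1] -001*, -010*, -011*, -110*, 0-10*, 0-11*, 00-1*, 001-*, 01-0, 011-*, 1-01, 1-10*, 10-0*, 10-1*, 100-*, 101-*
[col 2] --10, -0-1, -01-, 0-1-, 10--
Prime implicants: --10, -0-1, -01-, 0-1-, 01-0, 1-01, 10--
PI chart (minterm → PIs covering it):
  1 | -0-1  (sole → essential)
  2 | --10,-01-,0-1-
  3 | -0-1,-01-,0-1-
  4 | 01-0  (sole → essential)
  6 | --10,0-1-,01-0
  7 | 0-1-  (sole → essential)
  8 | 10--  (sole → essential)
  9 | -0-1,1-01,10--
  10 | --10,-01-,10--
  11 | -0-1,-01-,10--
  13 | 1-01  (sole → essential)
  14 | --10  (sole → essential)
Essential prime implicants: --10, -0-1, 0-1-, 01-0, 1-01, 10--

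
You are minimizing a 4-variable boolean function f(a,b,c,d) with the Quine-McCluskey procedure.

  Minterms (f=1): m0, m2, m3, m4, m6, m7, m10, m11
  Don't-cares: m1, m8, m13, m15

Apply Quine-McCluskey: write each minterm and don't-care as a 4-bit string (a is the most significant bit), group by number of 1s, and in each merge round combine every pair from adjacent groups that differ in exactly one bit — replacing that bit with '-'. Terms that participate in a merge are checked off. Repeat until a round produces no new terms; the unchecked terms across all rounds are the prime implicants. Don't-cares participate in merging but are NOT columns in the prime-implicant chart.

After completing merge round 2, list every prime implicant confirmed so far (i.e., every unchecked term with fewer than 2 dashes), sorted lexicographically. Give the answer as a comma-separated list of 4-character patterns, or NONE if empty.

11-1

Round 0: 0000✓ 0001✓ 0010✓ 0011✓ 0100✓ 0110✓ 0111✓ 1000✓ 1010✓ 1011✓ 1101✓ 1111✓
Round 1: -000✓ -010✓ -011✓ -111✓ 0-00✓ 0-10✓ 0-11✓ 00-0✓ 00-1✓ 000-✓ 001-✓ 01-0✓ 011-✓ 1-11✓ 10-0✓ 101-✓ 11-1
Round 2: --11 -0-0 -01- 0--0 0-1- 00--
PIs = {--11, -0-0, -01-, 0--0, 0-1-, 00--, 11-1}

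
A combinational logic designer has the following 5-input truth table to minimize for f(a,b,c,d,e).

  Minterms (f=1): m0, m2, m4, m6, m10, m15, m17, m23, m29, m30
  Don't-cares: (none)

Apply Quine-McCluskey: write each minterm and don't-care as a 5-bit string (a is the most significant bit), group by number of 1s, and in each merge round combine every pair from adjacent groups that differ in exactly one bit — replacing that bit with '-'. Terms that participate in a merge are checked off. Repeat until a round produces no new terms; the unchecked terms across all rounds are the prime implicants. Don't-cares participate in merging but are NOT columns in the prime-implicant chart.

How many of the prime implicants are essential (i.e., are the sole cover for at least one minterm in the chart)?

7

size-2^0 implicants → 00000(✓)  00010(✓)  00100(✓)  00110(✓)  01010(✓)  01111  10001  10111  11101  11110
size-2^1 implicants → 0-010  00-00(✓)  00-10(✓)  000-0(✓)  001-0(✓)
size-2^2 implicants → 00--0
Unchecked terms (primes): 0-010, 00--0, 01111, 10001, 10111, 11101, 11110
Minterm coverage:
  m0 ⊆ 00--0 [E]
  m2 ⊆ 0-010,00--0
  m4 ⊆ 00--0 [E]
  m6 ⊆ 00--0 [E]
  m10 ⊆ 0-010 [E]
  m15 ⊆ 01111 [E]
  m17 ⊆ 10001 [E]
  m23 ⊆ 10111 [E]
  m29 ⊆ 11101 [E]
  m30 ⊆ 11110 [E]
E = {0-010, 00--0, 01111, 10001, 10111, 11101, 11110}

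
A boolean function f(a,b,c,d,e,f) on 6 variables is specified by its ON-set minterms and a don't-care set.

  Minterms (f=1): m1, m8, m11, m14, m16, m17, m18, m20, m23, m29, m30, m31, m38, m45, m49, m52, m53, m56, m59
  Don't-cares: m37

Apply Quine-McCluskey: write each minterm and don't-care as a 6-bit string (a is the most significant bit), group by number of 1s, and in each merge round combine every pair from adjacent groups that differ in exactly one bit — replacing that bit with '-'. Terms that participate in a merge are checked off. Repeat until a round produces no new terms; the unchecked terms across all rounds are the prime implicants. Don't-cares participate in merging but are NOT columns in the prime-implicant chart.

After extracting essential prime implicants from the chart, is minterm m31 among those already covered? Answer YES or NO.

size-2^0 implicants → 000001(✓)  001000  001011  001110(✓)  010000(✓)  010001(✓)  010010(✓)  010100(✓)  010111(✓)  011101(✓)  011110(✓)  011111(✓)  100101(✓)  100110  101101(✓)  110001(✓)  110100(✓)  110101(✓)  111000  111011
size-2^1 implicants → -10001  -10100  0-0001  0-1110  01-111  010-00  0100-0  01000-  0111-1  01111-  1-0101  10-101  110-01  11010-
Unchecked terms (primes): -10001, -10100, 0-0001, 0-1110, 001000, 001011, 01-111, 010-00, 0100-0, 01000-, 0111-1, 01111-, 1-0101, 10-101, 100110, 110-01, 11010-, 111000, 111011
Minterm coverage:
  m1 ⊆ 0-0001 [E]
  m8 ⊆ 001000 [E]
  m11 ⊆ 001011 [E]
  m14 ⊆ 0-1110 [E]
  m16 ⊆ 010-00,0100-0,01000-
  m17 ⊆ -10001,0-0001,01000-
  m18 ⊆ 0100-0 [E]
  m20 ⊆ -10100,010-00
  m23 ⊆ 01-111 [E]
  m29 ⊆ 0111-1 [E]
  m30 ⊆ 0-1110,01111-
  m31 ⊆ 01-111,0111-1,01111-
  m38 ⊆ 100110 [E]
  m45 ⊆ 10-101 [E]
  m49 ⊆ -10001,110-01
  m52 ⊆ -10100,11010-
  m53 ⊆ 1-0101,110-01,11010-
  m56 ⊆ 111000 [E]
  m59 ⊆ 111011 [E]
E = {0-0001, 0-1110, 001000, 001011, 01-111, 0100-0, 0111-1, 10-101, 100110, 111000, 111011}

YES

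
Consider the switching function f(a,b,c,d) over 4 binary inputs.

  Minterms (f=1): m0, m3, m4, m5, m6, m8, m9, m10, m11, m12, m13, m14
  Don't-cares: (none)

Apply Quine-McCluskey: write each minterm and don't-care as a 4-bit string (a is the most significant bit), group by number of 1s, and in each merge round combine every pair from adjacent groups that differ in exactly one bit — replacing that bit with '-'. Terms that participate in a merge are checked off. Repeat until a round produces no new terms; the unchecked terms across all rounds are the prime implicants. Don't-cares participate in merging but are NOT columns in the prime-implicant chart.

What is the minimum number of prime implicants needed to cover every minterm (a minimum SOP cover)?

5

size-2^0 implicants → 0000(✓)  0011(✓)  0100(✓)  0101(✓)  0110(✓)  1000(✓)  1001(✓)  1010(✓)  1011(✓)  1100(✓)  1101(✓)  1110(✓)
size-2^1 implicants → -000(✓)  -011  -100(✓)  -101(✓)  -110(✓)  0-00(✓)  01-0(✓)  010-(✓)  1-00(✓)  1-01(✓)  1-10(✓)  10-0(✓)  10-1(✓)  100-(✓)  101-(✓)  11-0(✓)  110-(✓)
size-2^2 implicants → --00  -1-0  -10-  1--0  1-0-  10--
Unchecked terms (primes): --00, -011, -1-0, -10-, 1--0, 1-0-, 10--
Minterm coverage:
  m0 ⊆ --00 [E]
  m3 ⊆ -011 [E]
  m4 ⊆ --00,-1-0,-10-
  m5 ⊆ -10- [E]
  m6 ⊆ -1-0 [E]
  m8 ⊆ --00,1--0,1-0-,10--
  m9 ⊆ 1-0-,10--
  m10 ⊆ 1--0,10--
  m11 ⊆ -011,10--
  m12 ⊆ --00,-1-0,-10-,1--0,1-0-
  m13 ⊆ -10-,1-0-
  m14 ⊆ -1-0,1--0
E = {--00, -011, -1-0, -10-}
Petrick residual → 10--
Cover = c'd' + b'cd + bd' + bc' + ab'  |cover|=5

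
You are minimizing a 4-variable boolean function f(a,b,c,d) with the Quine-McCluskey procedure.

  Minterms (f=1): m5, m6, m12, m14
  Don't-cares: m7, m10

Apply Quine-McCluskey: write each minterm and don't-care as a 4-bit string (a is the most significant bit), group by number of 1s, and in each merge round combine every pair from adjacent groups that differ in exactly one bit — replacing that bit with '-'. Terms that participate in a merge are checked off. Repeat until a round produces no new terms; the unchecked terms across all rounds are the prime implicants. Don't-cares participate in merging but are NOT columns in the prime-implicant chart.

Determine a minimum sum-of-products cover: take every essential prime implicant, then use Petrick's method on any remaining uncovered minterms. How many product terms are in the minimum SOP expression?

3

size-2^0 implicants → 0101(✓)  0110(✓)  0111(✓)  1010(✓)  1100(✓)  1110(✓)
size-2^1 implicants → -110  01-1  011-  1-10  11-0
Unchecked terms (primes): -110, 01-1, 011-, 1-10, 11-0
Minterm coverage:
  m5 ⊆ 01-1 [E]
  m6 ⊆ -110,011-
  m12 ⊆ 11-0 [E]
  m14 ⊆ -110,1-10,11-0
E = {01-1, 11-0}
Petrick residual → -110
Cover = bcd' + a'bd + abd'  |cover|=3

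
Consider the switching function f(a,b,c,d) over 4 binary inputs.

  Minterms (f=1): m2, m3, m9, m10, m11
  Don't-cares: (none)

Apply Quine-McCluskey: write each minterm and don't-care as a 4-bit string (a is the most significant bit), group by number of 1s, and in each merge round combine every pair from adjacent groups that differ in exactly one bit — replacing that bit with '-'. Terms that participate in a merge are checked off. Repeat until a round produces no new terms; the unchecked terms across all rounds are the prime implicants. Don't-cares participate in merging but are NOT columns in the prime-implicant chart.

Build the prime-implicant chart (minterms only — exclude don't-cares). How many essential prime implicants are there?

[col 0] 0010*, 0011*, 1001*, 1010*, 1011*
[col 1] -010*, -011*, 001-*, 10-1, 101-*
[col 2] -01-
Prime implicants: -01-, 10-1
PI chart (minterm → PIs covering it):
  2 | -01-  (sole → essential)
  3 | -01-  (sole → essential)
  9 | 10-1  (sole → essential)
  10 | -01-  (sole → essential)
  11 | -01-,10-1
Essential prime implicants: -01-, 10-1

2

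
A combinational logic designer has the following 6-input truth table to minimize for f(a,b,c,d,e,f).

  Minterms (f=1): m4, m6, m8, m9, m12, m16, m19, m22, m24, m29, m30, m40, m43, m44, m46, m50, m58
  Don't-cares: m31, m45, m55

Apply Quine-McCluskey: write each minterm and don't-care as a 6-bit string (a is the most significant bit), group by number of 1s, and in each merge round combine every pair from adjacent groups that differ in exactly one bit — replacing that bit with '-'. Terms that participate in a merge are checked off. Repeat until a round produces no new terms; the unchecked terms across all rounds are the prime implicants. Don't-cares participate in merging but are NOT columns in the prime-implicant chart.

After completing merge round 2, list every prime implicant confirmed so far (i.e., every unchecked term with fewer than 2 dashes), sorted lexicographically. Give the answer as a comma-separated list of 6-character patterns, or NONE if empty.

[col 0] 000100*, 000110*, 001000*, 001001*, 001100*, 010000*, 010011, 010110*, 011000*, 011101*, 011110*, 011111*, 101000*, 101011, 101100*, 101101*, 101110*, 110010*, 110111, 111010*
[col 1] -01000*, -01100*, 0-0110, 0-1000, 00-100, 0001-0, 001-00*, 00100-, 01-000, 01-110, 0111-1, 01111-, 101-00*, 1011-0, 10110-, 11-010
[col 2] -01-00
Prime implicants: -01-00, 0-0110, 0-1000, 00-100, 0001-0, 00100-, 01-000, 01-110, 010011, 0111-1, 01111-, 101011, 1011-0, 10110-, 11-010, 110111

0-0110, 0-1000, 00-100, 0001-0, 00100-, 01-000, 01-110, 010011, 0111-1, 01111-, 101011, 1011-0, 10110-, 11-010, 110111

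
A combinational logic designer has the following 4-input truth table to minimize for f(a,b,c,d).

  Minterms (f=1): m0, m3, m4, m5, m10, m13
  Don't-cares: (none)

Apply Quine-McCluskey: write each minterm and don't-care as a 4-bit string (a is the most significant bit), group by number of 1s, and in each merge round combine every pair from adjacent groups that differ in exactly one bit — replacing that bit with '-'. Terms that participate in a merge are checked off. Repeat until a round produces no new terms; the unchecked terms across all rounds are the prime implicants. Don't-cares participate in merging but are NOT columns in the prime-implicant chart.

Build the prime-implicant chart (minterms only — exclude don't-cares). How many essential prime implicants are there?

4

size-2^0 implicants → 0000(✓)  0011  0100(✓)  0101(✓)  1010  1101(✓)
size-2^1 implicants → -101  0-00  010-
Unchecked terms (primes): -101, 0-00, 0011, 010-, 1010
Minterm coverage:
  m0 ⊆ 0-00 [E]
  m3 ⊆ 0011 [E]
  m4 ⊆ 0-00,010-
  m5 ⊆ -101,010-
  m10 ⊆ 1010 [E]
  m13 ⊆ -101 [E]
E = {-101, 0-00, 0011, 1010}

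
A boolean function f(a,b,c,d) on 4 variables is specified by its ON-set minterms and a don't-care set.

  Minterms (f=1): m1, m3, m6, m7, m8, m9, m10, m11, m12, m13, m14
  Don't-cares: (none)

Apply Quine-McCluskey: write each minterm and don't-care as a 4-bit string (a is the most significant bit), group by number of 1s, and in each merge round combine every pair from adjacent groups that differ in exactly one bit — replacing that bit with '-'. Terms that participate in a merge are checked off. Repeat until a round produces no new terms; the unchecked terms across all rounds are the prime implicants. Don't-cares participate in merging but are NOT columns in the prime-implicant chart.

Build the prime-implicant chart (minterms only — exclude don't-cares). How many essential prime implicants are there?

Round 0: 0001✓ 0011✓ 0110✓ 0111✓ 1000✓ 1001✓ 1010✓ 1011✓ 1100✓ 1101✓ 1110✓
Round 1: -001✓ -011✓ -110 0-11 00-1✓ 011- 1-00✓ 1-01✓ 1-10✓ 10-0✓ 10-1✓ 100-✓ 101-✓ 11-0✓ 110-✓
Round 2: -0-1 1--0 1-0- 10--
PIs = {-0-1, -110, 0-11, 011-, 1--0, 1-0-, 10--}
Coverage chart:
  m1: -0-1 ←essential
  m3: -0-1,0-11
  m6: -110,011-
  m7: 0-11,011-
  m8: 1--0,1-0-,10--
  m9: -0-1,1-0-,10--
  m10: 1--0,10--
  m11: -0-1,10--
  m12: 1--0,1-0-
  m13: 1-0- ←essential
  m14: -110,1--0
Essential: -0-1, 1-0-

2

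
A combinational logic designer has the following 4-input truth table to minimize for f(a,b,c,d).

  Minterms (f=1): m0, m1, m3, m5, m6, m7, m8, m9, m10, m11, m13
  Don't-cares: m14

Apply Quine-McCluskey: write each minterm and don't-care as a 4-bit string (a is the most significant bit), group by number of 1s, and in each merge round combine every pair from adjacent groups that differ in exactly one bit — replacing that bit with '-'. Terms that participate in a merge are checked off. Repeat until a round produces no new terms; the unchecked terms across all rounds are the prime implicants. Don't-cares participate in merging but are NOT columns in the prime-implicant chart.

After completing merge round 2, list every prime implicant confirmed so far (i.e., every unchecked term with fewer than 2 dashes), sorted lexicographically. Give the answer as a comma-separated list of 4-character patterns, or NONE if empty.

[col 0] 0000*, 0001*, 0011*, 0101*, 0110*, 0111*, 1000*, 1001*, 1010*, 1011*, 1101*, 1110*
[col 1] -000*, -001*, -011*, -101*, -110, 0-01*, 0-11*, 00-1*, 000-*, 01-1*, 011-, 1-01*, 1-10, 10-0*, 10-1*, 100-*, 101-*
[col 2] --01, -0-1, -00-, 0--1, 10--
Prime implicants: --01, -0-1, -00-, -110, 0--1, 011-, 1-10, 10--

-110, 011-, 1-10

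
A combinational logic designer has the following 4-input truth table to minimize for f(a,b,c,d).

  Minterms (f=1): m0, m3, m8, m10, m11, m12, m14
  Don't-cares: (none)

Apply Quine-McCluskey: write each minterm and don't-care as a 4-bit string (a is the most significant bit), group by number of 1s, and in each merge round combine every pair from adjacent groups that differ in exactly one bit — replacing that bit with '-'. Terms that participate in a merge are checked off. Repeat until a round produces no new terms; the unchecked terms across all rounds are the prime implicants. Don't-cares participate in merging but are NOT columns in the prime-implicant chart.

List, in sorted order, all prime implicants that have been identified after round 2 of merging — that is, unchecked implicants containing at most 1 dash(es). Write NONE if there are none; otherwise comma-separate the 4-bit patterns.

[col 0] 0000*, 0011*, 1000*, 1010*, 1011*, 1100*, 1110*
[col 1] -000, -011, 1-00*, 1-10*, 10-0*, 101-, 11-0*
[col 2] 1--0
Prime implicants: -000, -011, 1--0, 101-

-000, -011, 101-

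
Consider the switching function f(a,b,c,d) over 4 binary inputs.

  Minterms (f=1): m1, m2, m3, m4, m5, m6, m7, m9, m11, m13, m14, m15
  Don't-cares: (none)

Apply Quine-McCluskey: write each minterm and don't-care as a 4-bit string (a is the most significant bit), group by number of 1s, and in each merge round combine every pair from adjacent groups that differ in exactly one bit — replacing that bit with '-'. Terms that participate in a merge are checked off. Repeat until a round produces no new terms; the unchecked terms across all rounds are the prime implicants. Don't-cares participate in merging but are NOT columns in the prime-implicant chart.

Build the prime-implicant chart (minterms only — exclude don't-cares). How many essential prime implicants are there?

[col 0] 0001*, 0010*, 0011*, 0100*, 0101*, 0110*, 0111*, 1001*, 1011*, 1101*, 1110*, 1111*
[col 1] -001*, -011*, -101*, -110*, -111*, 0-01*, 0-10*, 0-11*, 00-1*, 001-*, 01-0*, 01-1*, 010-*, 011-*, 1-01*, 1-11*, 10-1*, 11-1*, 111-*
[col 2] --01*, --11*, -0-1*, -1-1*, -11-, 0--1*, 0-1-, 01--, 1--1*
[col 3] ---1
Prime implicants: ---1, -11-, 0-1-, 01--
PI chart (minterm → PIs covering it):
  1 | ---1  (sole → essential)
  2 | 0-1-  (sole → essential)
  3 | ---1,0-1-
  4 | 01--  (sole → essential)
  5 | ---1,01--
  6 | -11-,0-1-,01--
  7 | ---1,-11-,0-1-,01--
  9 | ---1  (sole → essential)
  11 | ---1  (sole → essential)
  13 | ---1  (sole → essential)
  14 | -11-  (sole → essential)
  15 | ---1,-11-
Essential prime implicants: ---1, -11-, 0-1-, 01--

4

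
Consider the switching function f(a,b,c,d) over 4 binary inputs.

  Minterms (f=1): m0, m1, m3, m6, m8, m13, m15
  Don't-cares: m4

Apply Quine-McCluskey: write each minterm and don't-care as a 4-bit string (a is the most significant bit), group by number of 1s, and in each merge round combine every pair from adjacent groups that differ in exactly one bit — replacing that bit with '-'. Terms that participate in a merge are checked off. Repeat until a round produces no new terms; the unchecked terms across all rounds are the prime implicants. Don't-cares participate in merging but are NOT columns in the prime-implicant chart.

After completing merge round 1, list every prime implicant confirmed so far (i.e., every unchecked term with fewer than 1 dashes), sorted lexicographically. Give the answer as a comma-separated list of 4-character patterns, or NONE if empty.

NONE

[col 0] 0000*, 0001*, 0011*, 0100*, 0110*, 1000*, 1101*, 1111*
[col 1] -000, 0-00, 00-1, 000-, 01-0, 11-1
Prime implicants: -000, 0-00, 00-1, 000-, 01-0, 11-1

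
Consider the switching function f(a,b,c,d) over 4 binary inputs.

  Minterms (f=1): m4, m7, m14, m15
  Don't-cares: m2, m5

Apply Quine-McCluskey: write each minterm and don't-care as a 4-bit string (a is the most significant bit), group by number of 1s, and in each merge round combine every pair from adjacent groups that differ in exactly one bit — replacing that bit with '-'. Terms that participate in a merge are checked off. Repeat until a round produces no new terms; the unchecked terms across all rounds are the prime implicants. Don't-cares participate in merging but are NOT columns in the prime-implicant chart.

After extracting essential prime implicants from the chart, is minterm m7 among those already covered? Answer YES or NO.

NO

size-2^0 implicants → 0010  0100(✓)  0101(✓)  0111(✓)  1110(✓)  1111(✓)
size-2^1 implicants → -111  01-1  010-  111-
Unchecked terms (primes): -111, 0010, 01-1, 010-, 111-
Minterm coverage:
  m4 ⊆ 010- [E]
  m7 ⊆ -111,01-1
  m14 ⊆ 111- [E]
  m15 ⊆ -111,111-
E = {010-, 111-}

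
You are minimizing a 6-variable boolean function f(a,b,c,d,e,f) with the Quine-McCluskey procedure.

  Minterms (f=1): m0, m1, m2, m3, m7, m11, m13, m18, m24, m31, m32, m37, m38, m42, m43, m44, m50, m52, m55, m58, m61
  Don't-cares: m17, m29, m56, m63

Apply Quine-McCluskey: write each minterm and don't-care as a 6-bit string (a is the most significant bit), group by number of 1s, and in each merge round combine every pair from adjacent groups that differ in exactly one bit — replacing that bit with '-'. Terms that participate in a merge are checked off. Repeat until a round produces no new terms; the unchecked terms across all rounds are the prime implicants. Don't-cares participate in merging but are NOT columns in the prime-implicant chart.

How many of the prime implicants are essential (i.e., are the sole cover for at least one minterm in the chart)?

size-2^0 implicants → 000000(✓)  000001(✓)  000010(✓)  000011(✓)  000111(✓)  001011(✓)  001101(✓)  010001(✓)  010010(✓)  011000(✓)  011101(✓)  011111(✓)  100000(✓)  100101  100110  101010(✓)  101011(✓)  101100  110010(✓)  110100  110111(✓)  111000(✓)  111010(✓)  111101(✓)  111111(✓)
size-2^1 implicants → -00000  -01011  -10010  -11000  -11101(✓)  -11111(✓)  0-0001  0-0010  0-1101  00-011  000-11  0000-0(✓)  0000-1(✓)  00000-(✓)  00001-(✓)  0111-1(✓)  1-1010  10101-  11-010  11-111  1110-0  1111-1(✓)
size-2^2 implicants → -111-1  0000--
Unchecked terms (primes): -00000, -01011, -10010, -11000, -111-1, 0-0001, 0-0010, 0-1101, 00-011, 000-11, 0000--, 1-1010, 100101, 100110, 10101-, 101100, 11-010, 11-111, 110100, 1110-0
Minterm coverage:
  m0 ⊆ -00000,0000--
  m1 ⊆ 0-0001,0000--
  m2 ⊆ 0-0010,0000--
  m3 ⊆ 00-011,000-11,0000--
  m7 ⊆ 000-11 [E]
  m11 ⊆ -01011,00-011
  m13 ⊆ 0-1101 [E]
  m18 ⊆ -10010,0-0010
  m24 ⊆ -11000 [E]
  m31 ⊆ -111-1 [E]
  m32 ⊆ -00000 [E]
  m37 ⊆ 100101 [E]
  m38 ⊆ 100110 [E]
  m42 ⊆ 1-1010,10101-
  m43 ⊆ -01011,10101-
  m44 ⊆ 101100 [E]
  m50 ⊆ -10010,11-010
  m52 ⊆ 110100 [E]
  m55 ⊆ 11-111 [E]
  m58 ⊆ 1-1010,11-010,1110-0
  m61 ⊆ -111-1 [E]
E = {-00000, -11000, -111-1, 0-1101, 000-11, 100101, 100110, 101100, 11-111, 110100}

10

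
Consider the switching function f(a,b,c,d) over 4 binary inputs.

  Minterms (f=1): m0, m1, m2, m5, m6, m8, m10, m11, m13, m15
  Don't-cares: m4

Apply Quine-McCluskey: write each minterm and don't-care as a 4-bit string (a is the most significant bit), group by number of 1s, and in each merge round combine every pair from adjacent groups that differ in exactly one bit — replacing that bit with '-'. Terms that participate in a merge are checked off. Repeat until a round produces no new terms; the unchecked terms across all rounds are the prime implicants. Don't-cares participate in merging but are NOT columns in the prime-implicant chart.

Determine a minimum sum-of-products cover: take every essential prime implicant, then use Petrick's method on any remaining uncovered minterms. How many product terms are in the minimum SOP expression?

size-2^0 implicants → 0000(✓)  0001(✓)  0010(✓)  0100(✓)  0101(✓)  0110(✓)  1000(✓)  1010(✓)  1011(✓)  1101(✓)  1111(✓)
size-2^1 implicants → -000(✓)  -010(✓)  -101  0-00(✓)  0-01(✓)  0-10(✓)  00-0(✓)  000-(✓)  01-0(✓)  010-(✓)  1-11  10-0(✓)  101-  11-1
size-2^2 implicants → -0-0  0--0  0-0-
Unchecked terms (primes): -0-0, -101, 0--0, 0-0-, 1-11, 101-, 11-1
Minterm coverage:
  m0 ⊆ -0-0,0--0,0-0-
  m1 ⊆ 0-0- [E]
  m2 ⊆ -0-0,0--0
  m5 ⊆ -101,0-0-
  m6 ⊆ 0--0 [E]
  m8 ⊆ -0-0 [E]
  m10 ⊆ -0-0,101-
  m11 ⊆ 1-11,101-
  m13 ⊆ -101,11-1
  m15 ⊆ 1-11,11-1
E = {-0-0, 0--0, 0-0-}
Petrick residual → -101, 1-11
Cover = b'd' + bc'd + a'd' + a'c' + acd  |cover|=5

5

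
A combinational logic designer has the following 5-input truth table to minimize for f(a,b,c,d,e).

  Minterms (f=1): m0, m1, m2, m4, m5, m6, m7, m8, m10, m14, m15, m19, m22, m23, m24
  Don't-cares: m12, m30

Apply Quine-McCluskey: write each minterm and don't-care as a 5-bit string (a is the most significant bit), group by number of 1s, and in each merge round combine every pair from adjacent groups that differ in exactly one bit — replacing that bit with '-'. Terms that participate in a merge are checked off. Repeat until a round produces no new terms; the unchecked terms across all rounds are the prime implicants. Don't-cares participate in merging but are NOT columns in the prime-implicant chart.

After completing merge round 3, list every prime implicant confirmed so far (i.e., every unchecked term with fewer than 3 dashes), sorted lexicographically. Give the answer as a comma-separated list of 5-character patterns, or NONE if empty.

--110, -011-, -1000, 0-11-, 00-0-, 001--, 10-11

Round 0: 00000✓ 00001✓ 00010✓ 00100✓ 00101✓ 00110✓ 00111✓ 01000✓ 01010✓ 01100✓ 01110✓ 01111✓ 10011✓ 10110✓ 10111✓ 11000✓ 11110✓
Round 1: -0110✓ -0111✓ -1000 -1110✓ 0-000✓ 0-010✓ 0-100✓ 0-110✓ 0-111✓ 00-00✓ 00-01✓ 00-10✓ 000-0✓ 0000-✓ 001-0✓ 001-1✓ 0010-✓ 0011-✓ 01-00✓ 01-10✓ 010-0✓ 011-0✓ 0111-✓ 1-110✓ 10-11 1011-✓
Round 2: --110 -011- 0--00✓ 0--10✓ 0-0-0✓ 0-1-0✓ 0-11- 00--0✓ 00-0- 001-- 01--0✓
Round 3: 0---0
PIs = {--110, -011-, -1000, 0---0, 0-11-, 00-0-, 001--, 10-11}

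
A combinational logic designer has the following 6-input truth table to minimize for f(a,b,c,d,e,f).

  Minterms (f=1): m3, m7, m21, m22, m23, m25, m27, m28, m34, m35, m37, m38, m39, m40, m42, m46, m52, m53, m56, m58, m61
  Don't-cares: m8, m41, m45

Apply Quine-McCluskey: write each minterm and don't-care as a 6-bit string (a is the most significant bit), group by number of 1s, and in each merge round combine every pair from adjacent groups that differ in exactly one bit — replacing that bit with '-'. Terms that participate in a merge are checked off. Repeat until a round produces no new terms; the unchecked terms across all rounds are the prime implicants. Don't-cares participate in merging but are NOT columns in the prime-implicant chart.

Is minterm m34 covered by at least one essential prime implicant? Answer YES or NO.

YES

size-2^0 implicants → 000011(✓)  000111(✓)  001000(✓)  010101(✓)  010110(✓)  010111(✓)  011001(✓)  011011(✓)  011100  100010(✓)  100011(✓)  100101(✓)  100110(✓)  100111(✓)  101000(✓)  101001(✓)  101010(✓)  101101(✓)  101110(✓)  110100(✓)  110101(✓)  111000(✓)  111010(✓)  111101(✓)
size-2^1 implicants → -00011(✓)  -00111(✓)  -01000  -10101  0-0111  000-11(✓)  0101-1  01011-  0110-1  1-0101(✓)  1-1000(✓)  1-1010(✓)  1-1101(✓)  10-010(✓)  10-101(✓)  10-110(✓)  100-10(✓)  100-11(✓)  10001-(✓)  1001-1  10011-(✓)  101-01  101-10(✓)  1010-0(✓)  10100-  11-101(✓)  11010-  1110-0(✓)
size-2^2 implicants → -00-11  1--101  1-10-0  10--10  100-1-
Unchecked terms (primes): -00-11, -01000, -10101, 0-0111, 0101-1, 01011-, 0110-1, 011100, 1--101, 1-10-0, 10--10, 100-1-, 1001-1, 101-01, 10100-, 11010-
Minterm coverage:
  m3 ⊆ -00-11 [E]
  m7 ⊆ -00-11,0-0111
  m21 ⊆ -10101,0101-1
  m22 ⊆ 01011- [E]
  m23 ⊆ 0-0111,0101-1,01011-
  m25 ⊆ 0110-1 [E]
  m27 ⊆ 0110-1 [E]
  m28 ⊆ 011100 [E]
  m34 ⊆ 10--10,100-1-
  m35 ⊆ -00-11,100-1-
  m37 ⊆ 1--101,1001-1
  m38 ⊆ 10--10,100-1-
  m39 ⊆ -00-11,100-1-,1001-1
  m40 ⊆ -01000,1-10-0,10100-
  m42 ⊆ 1-10-0,10--10
  m46 ⊆ 10--10 [E]
  m52 ⊆ 11010- [E]
  m53 ⊆ -10101,1--101,11010-
  m56 ⊆ 1-10-0 [E]
  m58 ⊆ 1-10-0 [E]
  m61 ⊆ 1--101 [E]
E = {-00-11, 01011-, 0110-1, 011100, 1--101, 1-10-0, 10--10, 11010-}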